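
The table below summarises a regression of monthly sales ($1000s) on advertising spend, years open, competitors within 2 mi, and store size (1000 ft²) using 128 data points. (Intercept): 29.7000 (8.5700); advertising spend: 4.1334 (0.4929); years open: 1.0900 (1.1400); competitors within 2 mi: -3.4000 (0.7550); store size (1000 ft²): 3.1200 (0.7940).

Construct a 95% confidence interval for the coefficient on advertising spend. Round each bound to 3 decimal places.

(3.158, 5.109)

Read off: b = 4.1334, SE = 0.4929 for advertising spend.
df = n − k − 1 = 128 − 4 − 1 = 123.
t* = t_{0.025, 123} = 1.979439.
Margin = t* × SE = 1.979439 × 0.4929 = 0.97567.
CI: 4.1334 ± 0.97567 → (3.158, 5.109).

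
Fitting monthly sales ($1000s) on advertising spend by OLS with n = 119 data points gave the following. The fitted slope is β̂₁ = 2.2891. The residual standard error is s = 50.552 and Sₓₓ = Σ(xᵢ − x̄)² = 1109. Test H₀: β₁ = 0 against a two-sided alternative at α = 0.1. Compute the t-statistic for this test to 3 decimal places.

t = 1.508

SE(β̂₁) = s/√Sₓₓ = 50.552/√1109 = 1.518.
t = 2.2891 / 1.518 = 1.508.
df = n − 2 = 117.
Two-sided p ≈ 0.1343, which is ≥ 0.1, so fail to reject H₀.
The data do not give significant evidence of an association between advertising spend and monthly sales.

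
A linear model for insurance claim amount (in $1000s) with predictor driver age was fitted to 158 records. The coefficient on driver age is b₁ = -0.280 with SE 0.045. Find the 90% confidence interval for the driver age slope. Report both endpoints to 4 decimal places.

df = n − 2 = 158 − 2 = 156.
t* = t_{0.05, 156} = 1.65468.
Margin = t* × SE = 1.65468 × 0.045 = 0.074461.
CI: -0.280 ± 0.074461 → (-0.3545, -0.2055).
With 90% confidence, each one-unit increase in driver age is associated with a change of between -0.3545 and -0.2055 $1000s in insurance claim amount.

(-0.3545, -0.2055)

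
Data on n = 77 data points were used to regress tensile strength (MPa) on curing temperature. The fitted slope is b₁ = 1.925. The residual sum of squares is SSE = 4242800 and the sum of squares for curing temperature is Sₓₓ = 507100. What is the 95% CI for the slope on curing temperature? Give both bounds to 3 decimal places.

MSE = SSE/(n − 2) = 4242800/75 = 56570.7.
SE(b₁) = √(MSE/Sₓₓ) = √(56570.7/507100) = 0.334002.
df = n − 2 = 75.
t* = t_{0.025, 75} = 1.992102.
Margin = t* × SE = 1.992102 × 0.334002 = 0.66537.
CI: 1.925 ± 0.66537 → (1.260, 2.590).
With 95% confidence, each one-unit increase in curing temperature is associated with a change of between 1.260 and 2.590 MPa in tensile strength.

(1.260, 2.590)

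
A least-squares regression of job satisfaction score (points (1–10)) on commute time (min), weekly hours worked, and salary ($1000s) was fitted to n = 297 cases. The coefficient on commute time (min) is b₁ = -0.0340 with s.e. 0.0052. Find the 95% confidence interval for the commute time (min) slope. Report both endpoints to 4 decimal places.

(-0.0442, -0.0238)

df = n − k − 1 = 297 − 3 − 1 = 293.
t* = t_{0.025, 293} = 1.968093.
Margin = t* × SE = 1.968093 × 0.0052 = 0.010234.
CI: -0.0340 ± 0.010234 → (-0.0442, -0.0238).
With 95% confidence, each one-unit increase in commute time (min) is associated with a change of between -0.0442 and -0.0238 points (1–10) in job satisfaction score, holding the other predictors fixed.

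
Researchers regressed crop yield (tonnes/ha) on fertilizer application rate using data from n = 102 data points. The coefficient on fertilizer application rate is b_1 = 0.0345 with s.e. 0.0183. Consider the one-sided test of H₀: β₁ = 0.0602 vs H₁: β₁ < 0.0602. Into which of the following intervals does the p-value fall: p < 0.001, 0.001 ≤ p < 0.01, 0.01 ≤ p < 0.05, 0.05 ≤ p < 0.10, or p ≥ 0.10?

0.05 ≤ p < 0.10

t = (0.0345 − 0.0602) / 0.0183 = -1.404.
df = n − 2 = 102 − 2 = 100.
One-sided p = P(T_{100} < t) ≈ 0.0817.
So 0.05 ≤ p < 0.10.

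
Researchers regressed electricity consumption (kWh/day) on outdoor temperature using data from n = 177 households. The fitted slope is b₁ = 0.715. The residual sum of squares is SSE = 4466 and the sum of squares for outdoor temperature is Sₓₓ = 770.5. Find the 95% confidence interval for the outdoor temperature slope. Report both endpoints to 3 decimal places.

(0.356, 1.074)

MSE = SSE/(n − 2) = 4466/175 = 25.52.
SE(b₁) = √(MSE/Sₓₓ) = √(25.52/770.5) = 0.181993.
df = n − 2 = 175.
t* = t_{0.025, 175} = 1.973612.
Margin = t* × SE = 1.973612 × 0.181993 = 0.35918.
CI: 0.715 ± 0.35918 → (0.356, 1.074).
With 95% confidence, each one-unit increase in outdoor temperature is associated with a change of between 0.356 and 1.074 kWh/day in electricity consumption.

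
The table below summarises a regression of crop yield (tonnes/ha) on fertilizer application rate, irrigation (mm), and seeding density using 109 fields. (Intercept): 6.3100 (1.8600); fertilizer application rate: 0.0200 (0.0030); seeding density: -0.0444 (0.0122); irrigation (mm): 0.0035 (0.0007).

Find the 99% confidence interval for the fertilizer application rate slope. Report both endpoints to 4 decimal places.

Read off: b = 0.0200, SE = 0.0030 for fertilizer application rate.
df = n − k − 1 = 109 − 3 − 1 = 105.
t* = t_{0.005, 105} = 2.623465.
Margin = t* × SE = 2.623465 × 0.0030 = 0.007870.
CI: 0.0200 ± 0.007870 → (0.0121, 0.0279).

(0.0121, 0.0279)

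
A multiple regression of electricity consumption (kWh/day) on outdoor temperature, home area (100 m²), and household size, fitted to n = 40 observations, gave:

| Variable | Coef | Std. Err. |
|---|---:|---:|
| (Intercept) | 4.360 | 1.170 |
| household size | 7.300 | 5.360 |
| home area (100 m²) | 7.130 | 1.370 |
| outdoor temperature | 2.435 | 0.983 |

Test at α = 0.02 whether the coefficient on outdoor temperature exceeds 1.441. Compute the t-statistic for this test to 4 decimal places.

t = 1.0112

Read off: b = 2.435, SE = 0.983 for outdoor temperature.
H₀: β₁ = 1.441 vs H₁: β₁ > 1.441.
t = (2.435 − 1.441) / 0.983 = 1.0112.
df = n − k − 1 = 40 − 3 − 1 = 36.
One-sided p ≈ 0.1593, which is ≥ 0.02, so fail to reject H₀.
The data do not give significant evidence that the true slope on outdoor temperature exceeds 1.441 kWh/day per unit, holding the other predictors fixed.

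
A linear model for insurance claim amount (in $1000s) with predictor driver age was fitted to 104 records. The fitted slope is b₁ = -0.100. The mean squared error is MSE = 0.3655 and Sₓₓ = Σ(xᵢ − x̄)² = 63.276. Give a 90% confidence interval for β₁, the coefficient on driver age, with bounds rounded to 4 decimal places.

(-0.2262, 0.0262)

SE(b₁) = √(MSE/Sₓₓ) = √(0.3655/63.276) = 0.0760019.
df = n − 2 = 102.
t* = t_{0.05, 102} = 1.65993.
Margin = t* × SE = 1.65993 × 0.0760019 = 0.126158.
CI: -0.100 ± 0.126158 → (-0.2262, 0.0262).
With 90% confidence, each one-unit increase in driver age is associated with a change of between -0.2262 and 0.0262 $1000s in insurance claim amount.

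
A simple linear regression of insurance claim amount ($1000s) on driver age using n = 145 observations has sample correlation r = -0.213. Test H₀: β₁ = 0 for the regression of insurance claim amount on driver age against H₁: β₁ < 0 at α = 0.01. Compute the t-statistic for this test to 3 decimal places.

t = r·√(n − 2)/√(1 − r²) = -0.213·√143/√0.954631 = -2.607.
df = n − 2 = 143.
One-sided p ≈ 0.0051, which is < 0.01, so reject H₀.
There is evidence of a linear association between driver age and insurance claim amount.

t = -2.607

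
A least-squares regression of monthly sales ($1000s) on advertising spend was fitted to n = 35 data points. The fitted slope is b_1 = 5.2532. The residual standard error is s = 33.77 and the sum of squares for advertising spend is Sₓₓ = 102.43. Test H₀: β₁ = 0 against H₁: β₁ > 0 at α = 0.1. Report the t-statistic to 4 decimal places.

t = 1.5744

SE(b_1) = s/√Sₓₓ = 33.77/√102.43 = 3.3367.
t = 5.2532 / 3.3367 = 1.5744.
df = n − 2 = 33.
One-sided p ≈ 0.0625, which is < 0.1, so reject H₀.
There is evidence that the true slope on advertising spend is positive.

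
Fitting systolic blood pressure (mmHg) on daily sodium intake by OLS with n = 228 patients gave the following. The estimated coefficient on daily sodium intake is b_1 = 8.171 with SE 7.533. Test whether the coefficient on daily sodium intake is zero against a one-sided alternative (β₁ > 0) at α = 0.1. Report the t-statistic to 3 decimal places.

t = 1.085

H₀: β₁ = 0 vs H₁: β₁ > 0.
t = (b_1 − β₁⁰)/SE = 8.171 / 7.533 = 1.085.
df = n − 2 = 228 − 2 = 226.
One-sided p ≈ 0.1396, which is ≥ 0.1, so fail to reject H₀.
The data do not give significant evidence that the true slope on daily sodium intake is positive.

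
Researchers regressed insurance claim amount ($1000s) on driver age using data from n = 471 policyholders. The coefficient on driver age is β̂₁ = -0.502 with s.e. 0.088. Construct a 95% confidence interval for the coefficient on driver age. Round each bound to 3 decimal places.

(-0.675, -0.329)

df = n − 2 = 471 − 2 = 469.
t* = t_{0.025, 469} = 1.965035.
Margin = t* × SE = 1.965035 × 0.088 = 0.17292.
CI: -0.502 ± 0.17292 → (-0.675, -0.329).
With 95% confidence, each one-unit increase in driver age is associated with a change of between -0.675 and -0.329 $1000s in insurance claim amount.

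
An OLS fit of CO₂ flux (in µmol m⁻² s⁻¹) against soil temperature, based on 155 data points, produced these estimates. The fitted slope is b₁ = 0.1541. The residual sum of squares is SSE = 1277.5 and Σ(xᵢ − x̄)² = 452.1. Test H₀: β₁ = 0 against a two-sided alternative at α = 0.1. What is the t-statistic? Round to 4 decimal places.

MSE = SSE/(n − 2) = 1277.5/153 = 8.34967.
SE(b₁) = √(MSE/Sₓₓ) = √(8.34967/452.1) = 0.135899.
t = 0.1541 / 0.135899 = 1.1339.
df = n − 2 = 153.
Two-sided p ≈ 0.2586, which is ≥ 0.1, so fail to reject H₀.
The data do not give significant evidence of an association between soil temperature and CO₂ flux.

t = 1.1339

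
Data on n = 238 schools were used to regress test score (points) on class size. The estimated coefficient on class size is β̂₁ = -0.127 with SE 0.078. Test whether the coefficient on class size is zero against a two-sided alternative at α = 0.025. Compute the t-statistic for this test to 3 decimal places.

H₀: β₁ = 0 vs H₁: β₁ ≠ 0.
t = (β̂₁ − β₁⁰)/SE = -0.127 / 0.078 = -1.628.
df = n − 2 = 238 − 2 = 236.
Two-sided p ≈ 0.1048, which is ≥ 0.025, so fail to reject H₀.
The data do not give significant evidence of an association between class size and test score.

t = -1.628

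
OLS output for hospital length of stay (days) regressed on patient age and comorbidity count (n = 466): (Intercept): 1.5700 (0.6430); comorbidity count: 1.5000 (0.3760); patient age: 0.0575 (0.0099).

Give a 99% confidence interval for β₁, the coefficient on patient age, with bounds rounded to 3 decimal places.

Read off: b = 0.0575, SE = 0.0099 for patient age.
df = n − k − 1 = 466 − 2 − 1 = 463.
t* = t_{0.005, 463} = 2.58649.
Margin = t* × SE = 2.58649 × 0.0099 = 0.02561.
CI: 0.0575 ± 0.02561 → (0.032, 0.083).

(0.032, 0.083)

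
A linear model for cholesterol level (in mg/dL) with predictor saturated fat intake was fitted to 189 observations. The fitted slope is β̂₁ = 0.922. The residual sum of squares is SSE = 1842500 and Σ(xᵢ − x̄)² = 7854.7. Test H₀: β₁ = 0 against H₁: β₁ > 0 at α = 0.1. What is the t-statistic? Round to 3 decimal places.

MSE = SSE/(n − 2) = 1842500/187 = 9852.94.
SE(β̂₁) = √(MSE/Sₓₓ) = √(9852.94/7854.7) = 1.12.
t = 0.922 / 1.12 = 0.823.
df = n − 2 = 187.
One-sided p ≈ 0.2057, which is ≥ 0.1, so fail to reject H₀.
The data do not give significant evidence that the true slope on saturated fat intake is positive.

t = 0.823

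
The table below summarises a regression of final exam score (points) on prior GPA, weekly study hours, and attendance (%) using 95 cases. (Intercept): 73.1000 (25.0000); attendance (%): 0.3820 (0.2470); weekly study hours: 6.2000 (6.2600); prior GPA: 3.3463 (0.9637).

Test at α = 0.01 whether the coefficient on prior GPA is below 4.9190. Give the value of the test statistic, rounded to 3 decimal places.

Read off: b = 3.3463, SE = 0.9637 for prior GPA.
H₀: β₁ = 4.9190 vs H₁: β₁ < 4.9190.
t = (3.3463 − 4.9190) / 0.9637 = -1.632.
df = n − k − 1 = 95 − 3 − 1 = 91.
One-sided p ≈ 0.0531, which is ≥ 0.01, so fail to reject H₀.
The data do not give significant evidence that the true slope on prior GPA is below 4.9190 points per unit, holding the other predictors fixed.

t = -1.632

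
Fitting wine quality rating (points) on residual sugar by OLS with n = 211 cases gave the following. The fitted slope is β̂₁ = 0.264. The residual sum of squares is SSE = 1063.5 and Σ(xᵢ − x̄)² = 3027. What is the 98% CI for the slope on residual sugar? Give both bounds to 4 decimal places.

(0.1679, 0.3601)

MSE = SSE/(n − 2) = 1063.5/209 = 5.08852.
SE(β̂₁) = √(MSE/Sₓₓ) = √(5.08852/3027) = 0.0410005.
df = n − 2 = 209.
t* = t_{0.01, 209} = 2.344322.
Margin = t* × SE = 2.344322 × 0.0410005 = 0.096118.
CI: 0.264 ± 0.096118 → (0.1679, 0.3601).
With 98% confidence, each one-unit increase in residual sugar is associated with a change of between 0.1679 and 0.3601 points in wine quality rating.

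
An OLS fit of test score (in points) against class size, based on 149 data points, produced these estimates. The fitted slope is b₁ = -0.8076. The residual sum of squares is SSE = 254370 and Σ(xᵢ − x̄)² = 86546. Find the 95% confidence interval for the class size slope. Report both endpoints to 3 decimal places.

(-1.087, -0.528)

MSE = SSE/(n − 2) = 254370/147 = 1730.41.
SE(b₁) = √(MSE/Sₓₓ) = √(1730.41/86546) = 0.1414.
df = n − 2 = 147.
t* = t_{0.025, 147} = 1.976233.
Margin = t* × SE = 1.976233 × 0.1414 = 0.27944.
CI: -0.8076 ± 0.27944 → (-1.087, -0.528).
With 95% confidence, each one-unit increase in class size is associated with a change of between -1.087 and -0.528 points in test score.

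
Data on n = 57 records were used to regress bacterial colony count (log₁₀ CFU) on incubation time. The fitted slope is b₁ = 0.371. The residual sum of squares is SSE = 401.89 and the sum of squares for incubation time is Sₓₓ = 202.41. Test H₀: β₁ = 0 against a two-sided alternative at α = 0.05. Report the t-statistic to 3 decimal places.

MSE = SSE/(n − 2) = 401.89/55 = 7.30709.
SE(b₁) = √(MSE/Sₓₓ) = √(7.30709/202.41) = 0.190001.
t = 0.371 / 0.190001 = 1.953.
df = n − 2 = 55.
Two-sided p ≈ 0.0560, which is ≥ 0.05, so fail to reject H₀.
The data do not give significant evidence of an association between incubation time and bacterial colony count.

t = 1.953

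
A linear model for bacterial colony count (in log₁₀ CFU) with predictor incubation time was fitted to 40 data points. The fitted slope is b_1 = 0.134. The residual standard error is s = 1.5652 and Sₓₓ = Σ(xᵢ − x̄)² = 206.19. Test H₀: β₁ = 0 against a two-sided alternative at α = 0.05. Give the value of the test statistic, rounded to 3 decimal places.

t = 1.229

SE(b_1) = s/√Sₓₓ = 1.5652/√206.19 = 0.109002.
t = 0.134 / 0.109002 = 1.229.
df = n − 2 = 38.
Two-sided p ≈ 0.2265, which is ≥ 0.05, so fail to reject H₀.
The data do not give significant evidence of an association between incubation time and bacterial colony count.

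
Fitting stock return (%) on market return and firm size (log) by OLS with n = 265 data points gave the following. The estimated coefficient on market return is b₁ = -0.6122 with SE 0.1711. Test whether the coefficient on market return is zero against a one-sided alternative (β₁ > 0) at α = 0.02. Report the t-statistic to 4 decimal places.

t = -3.5780

H₀: β₁ = 0 vs H₁: β₁ > 0.
t = (b₁ − β₁⁰)/SE = -0.6122 / 0.1711 = -3.5780.
df = n − k − 1 = 265 − 2 − 1 = 262.
One-sided p ≈ 0.9998, which is ≥ 0.02, so fail to reject H₀.
The data do not give significant evidence that the true slope on market return is positive, holding the other predictors fixed.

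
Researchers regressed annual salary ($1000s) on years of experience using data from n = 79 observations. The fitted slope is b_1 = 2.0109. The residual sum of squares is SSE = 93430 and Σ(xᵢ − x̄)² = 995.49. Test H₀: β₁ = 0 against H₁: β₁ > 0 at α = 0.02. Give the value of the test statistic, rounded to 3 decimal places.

t = 1.821

MSE = SSE/(n − 2) = 93430/77 = 1213.38.
SE(b_1) = √(MSE/Sₓₓ) = √(1213.38/995.49) = 1.10403.
t = 2.0109 / 1.10403 = 1.821.
df = n − 2 = 77.
One-sided p ≈ 0.0362, which is ≥ 0.02, so fail to reject H₀.
The data do not give significant evidence that the true slope on years of experience is positive.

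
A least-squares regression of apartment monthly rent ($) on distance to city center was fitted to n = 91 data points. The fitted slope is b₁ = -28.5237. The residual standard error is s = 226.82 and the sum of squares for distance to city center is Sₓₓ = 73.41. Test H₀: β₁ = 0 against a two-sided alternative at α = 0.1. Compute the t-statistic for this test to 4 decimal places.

SE(b₁) = s/√Sₓₓ = 226.82/√73.41 = 26.473.
t = -28.5237 / 26.473 = -1.0775.
df = n − 2 = 89.
Two-sided p ≈ 0.2842, which is ≥ 0.1, so fail to reject H₀.
The data do not give significant evidence of an association between distance to city center and apartment monthly rent.

t = -1.0775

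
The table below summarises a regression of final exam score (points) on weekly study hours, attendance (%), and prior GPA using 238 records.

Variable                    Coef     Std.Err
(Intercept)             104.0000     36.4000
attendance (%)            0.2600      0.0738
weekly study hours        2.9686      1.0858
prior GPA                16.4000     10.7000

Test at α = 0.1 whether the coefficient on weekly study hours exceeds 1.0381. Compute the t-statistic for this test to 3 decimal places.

Read off: b = 2.9686, SE = 1.0858 for weekly study hours.
H₀: β₁ = 1.0381 vs H₁: β₁ > 1.0381.
t = (2.9686 − 1.0381) / 1.0858 = 1.778.
df = n − k − 1 = 238 − 3 − 1 = 234.
One-sided p ≈ 0.0384, which is < 0.1, so reject H₀.
There is evidence that the true slope on weekly study hours exceeds 1.0381 points per unit, holding the other predictors fixed.

t = 1.778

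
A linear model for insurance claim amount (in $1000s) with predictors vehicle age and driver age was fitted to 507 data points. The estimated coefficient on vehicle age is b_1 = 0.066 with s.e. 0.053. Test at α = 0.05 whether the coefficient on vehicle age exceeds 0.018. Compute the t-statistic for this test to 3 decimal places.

t = 0.906

H₀: β₁ = 0.018 vs H₁: β₁ > 0.018.
t = (b_1 − β₁⁰)/SE = (0.066 − 0.018) / 0.053 = 0.906.
df = n − k − 1 = 507 − 2 − 1 = 504.
One-sided p ≈ 0.1828, which is ≥ 0.05, so fail to reject H₀.
The data do not give significant evidence that the true slope on vehicle age exceeds 0.018 $1000s per unit, holding the other predictors fixed.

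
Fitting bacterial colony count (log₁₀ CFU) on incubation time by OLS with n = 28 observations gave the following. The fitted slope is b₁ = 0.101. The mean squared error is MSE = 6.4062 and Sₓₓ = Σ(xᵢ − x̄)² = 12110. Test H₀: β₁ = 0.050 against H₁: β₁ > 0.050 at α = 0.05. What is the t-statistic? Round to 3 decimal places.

SE(b₁) = √(MSE/Sₓₓ) = √(6.4062/12110) = 0.023.
t = (0.101 − 0.050) / 0.023 = 2.217.
df = n − 2 = 26.
One-sided p ≈ 0.0178, which is < 0.05, so reject H₀.
There is evidence that the true slope on incubation time exceeds 0.050 log₁₀ CFU per unit.

t = 2.217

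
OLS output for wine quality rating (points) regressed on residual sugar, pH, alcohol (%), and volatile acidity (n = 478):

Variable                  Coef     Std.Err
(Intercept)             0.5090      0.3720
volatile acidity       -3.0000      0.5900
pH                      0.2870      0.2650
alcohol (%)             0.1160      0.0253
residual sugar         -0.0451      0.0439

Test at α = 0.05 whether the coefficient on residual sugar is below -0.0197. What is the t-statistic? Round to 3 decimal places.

Read off: b = -0.0451, SE = 0.0439 for residual sugar.
H₀: β₁ = -0.0197 vs H₁: β₁ < -0.0197.
t = (-0.0451 − (-0.0197)) / 0.0439 = -0.579.
df = n − k − 1 = 478 − 4 − 1 = 473.
One-sided p ≈ 0.2816, which is ≥ 0.05, so fail to reject H₀.
The data do not give significant evidence that the true slope on residual sugar is below -0.0197 points per unit, holding the other predictors fixed.

t = -0.579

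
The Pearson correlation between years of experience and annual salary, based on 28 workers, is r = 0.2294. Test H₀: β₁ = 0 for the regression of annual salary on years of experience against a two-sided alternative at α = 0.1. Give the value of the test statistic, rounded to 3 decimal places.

t = r·√(n − 2)/√(1 − r²) = 0.2294·√26/√0.947376 = 1.202.
df = n − 2 = 26.
Two-sided p ≈ 0.2403, which is ≥ 0.1, so fail to reject H₀.
The data do not give significant evidence of a linear association between years of experience and annual salary.

t = 1.202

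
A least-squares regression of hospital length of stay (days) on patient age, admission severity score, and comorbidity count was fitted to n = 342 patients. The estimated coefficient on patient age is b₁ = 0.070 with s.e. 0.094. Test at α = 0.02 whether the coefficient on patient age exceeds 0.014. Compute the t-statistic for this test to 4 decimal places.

t = 0.5957

H₀: β₁ = 0.014 vs H₁: β₁ > 0.014.
t = (b₁ − β₁⁰)/SE = (0.070 − 0.014) / 0.094 = 0.5957.
df = n − k − 1 = 342 − 3 − 1 = 338.
One-sided p ≈ 0.2759, which is ≥ 0.02, so fail to reject H₀.
The data do not give significant evidence that the true slope on patient age exceeds 0.014 days per unit, holding the other predictors fixed.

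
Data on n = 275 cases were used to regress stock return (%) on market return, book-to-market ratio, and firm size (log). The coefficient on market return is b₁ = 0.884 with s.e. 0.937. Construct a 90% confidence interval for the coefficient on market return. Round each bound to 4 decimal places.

df = n − k − 1 = 275 − 3 − 1 = 271.
t* = t_{0.05, 271} = 1.650496.
Margin = t* × SE = 1.650496 × 0.937 = 1.546515.
CI: 0.884 ± 1.546515 → (-0.6625, 2.4305).
With 90% confidence, each one-unit increase in market return is associated with a change of between -0.6625 and 2.4305 % in stock return, holding the other predictors fixed.

(-0.6625, 2.4305)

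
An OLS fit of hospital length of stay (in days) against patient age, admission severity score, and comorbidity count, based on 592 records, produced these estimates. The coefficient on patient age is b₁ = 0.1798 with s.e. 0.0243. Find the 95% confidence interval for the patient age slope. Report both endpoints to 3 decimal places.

df = n − k − 1 = 592 − 3 − 1 = 588.
t* = t_{0.025, 588} = 1.964007.
Margin = t* × SE = 1.964007 × 0.0243 = 0.04773.
CI: 0.1798 ± 0.04773 → (0.132, 0.228).
With 95% confidence, each one-unit increase in patient age is associated with a change of between 0.132 and 0.228 days in hospital length of stay, holding the other predictors fixed.

(0.132, 0.228)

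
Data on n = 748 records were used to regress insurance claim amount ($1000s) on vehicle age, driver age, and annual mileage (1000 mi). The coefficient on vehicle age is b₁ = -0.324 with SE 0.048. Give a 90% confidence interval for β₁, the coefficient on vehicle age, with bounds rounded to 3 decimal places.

(-0.403, -0.245)

df = n − k − 1 = 748 − 3 − 1 = 744.
t* = t_{0.05, 744} = 1.646904.
Margin = t* × SE = 1.646904 × 0.048 = 0.07905.
CI: -0.324 ± 0.07905 → (-0.403, -0.245).
With 90% confidence, each one-unit increase in vehicle age is associated with a change of between -0.403 and -0.245 $1000s in insurance claim amount, holding the other predictors fixed.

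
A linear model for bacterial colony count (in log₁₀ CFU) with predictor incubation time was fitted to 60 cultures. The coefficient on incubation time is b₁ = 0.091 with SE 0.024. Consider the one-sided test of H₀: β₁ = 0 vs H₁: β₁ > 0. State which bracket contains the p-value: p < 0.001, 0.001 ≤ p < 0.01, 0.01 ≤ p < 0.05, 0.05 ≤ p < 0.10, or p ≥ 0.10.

p < 0.001

t = 0.091 / 0.024 = 3.792.
df = n − 2 = 60 − 2 = 58.
One-sided p = P(T_{58} > t) ≈ 0.0002.
So p < 0.001.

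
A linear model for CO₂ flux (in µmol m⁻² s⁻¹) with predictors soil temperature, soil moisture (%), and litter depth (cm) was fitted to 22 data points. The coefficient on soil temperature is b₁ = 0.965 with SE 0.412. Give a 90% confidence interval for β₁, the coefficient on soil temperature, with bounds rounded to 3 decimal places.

df = n − k − 1 = 22 − 3 − 1 = 18.
t* = t_{0.05, 18} = 1.734064.
Margin = t* × SE = 1.734064 × 0.412 = 0.71443.
CI: 0.965 ± 0.71443 → (0.251, 1.679).
With 90% confidence, each one-unit increase in soil temperature is associated with a change of between 0.251 and 1.679 µmol m⁻² s⁻¹ in CO₂ flux, holding the other predictors fixed.

(0.251, 1.679)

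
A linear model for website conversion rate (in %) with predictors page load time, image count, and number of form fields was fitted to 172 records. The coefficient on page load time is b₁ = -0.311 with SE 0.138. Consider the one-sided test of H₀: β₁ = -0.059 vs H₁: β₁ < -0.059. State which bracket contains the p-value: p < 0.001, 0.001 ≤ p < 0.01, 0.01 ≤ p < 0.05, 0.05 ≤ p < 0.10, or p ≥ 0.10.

0.01 ≤ p < 0.05

t = (-0.311 − (-0.059)) / 0.138 = -1.826.
df = n − k − 1 = 172 − 3 − 1 = 168.
One-sided p = P(T_{168} < t) ≈ 0.0348.
So 0.01 ≤ p < 0.05.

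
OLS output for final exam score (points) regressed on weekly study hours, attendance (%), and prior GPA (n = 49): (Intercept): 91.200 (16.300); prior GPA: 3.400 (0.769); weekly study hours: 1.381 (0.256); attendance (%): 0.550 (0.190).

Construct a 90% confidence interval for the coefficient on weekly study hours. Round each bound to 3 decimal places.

Read off: b = 1.381, SE = 0.256 for weekly study hours.
df = n − k − 1 = 49 − 3 − 1 = 45.
t* = t_{0.05, 45} = 1.679427.
Margin = t* × SE = 1.679427 × 0.256 = 0.42993.
CI: 1.381 ± 0.42993 → (0.951, 1.811).

(0.951, 1.811)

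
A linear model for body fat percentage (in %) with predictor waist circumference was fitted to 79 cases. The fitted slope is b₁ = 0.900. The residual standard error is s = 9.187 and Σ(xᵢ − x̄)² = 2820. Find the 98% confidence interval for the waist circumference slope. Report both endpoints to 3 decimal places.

(0.489, 1.311)

SE(b₁) = s/√Sₓₓ = 9.187/√2820 = 0.173001.
df = n − 2 = 77.
t* = t_{0.01, 77} = 2.375757.
Margin = t* × SE = 2.375757 × 0.173001 = 0.41101.
CI: 0.900 ± 0.41101 → (0.489, 1.311).
With 98% confidence, each one-unit increase in waist circumference is associated with a change of between 0.489 and 1.311 % in body fat percentage.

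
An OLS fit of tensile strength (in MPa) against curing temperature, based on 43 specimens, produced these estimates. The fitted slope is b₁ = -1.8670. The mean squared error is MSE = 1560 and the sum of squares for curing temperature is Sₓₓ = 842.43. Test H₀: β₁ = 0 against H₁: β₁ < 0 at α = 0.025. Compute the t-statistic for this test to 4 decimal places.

t = -1.3720

SE(b₁) = √(MSE/Sₓₓ) = √(1560/842.43) = 1.3608.
t = -1.8670 / 1.3608 = -1.3720.
df = n − 2 = 41.
One-sided p ≈ 0.0888, which is ≥ 0.025, so fail to reject H₀.
The data do not give significant evidence that the true slope on curing temperature is negative.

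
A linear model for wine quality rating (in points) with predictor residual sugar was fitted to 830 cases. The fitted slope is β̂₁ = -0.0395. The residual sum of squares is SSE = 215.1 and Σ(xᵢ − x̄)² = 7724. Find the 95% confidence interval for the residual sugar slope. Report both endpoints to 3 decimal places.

MSE = SSE/(n − 2) = 215.1/828 = 0.259783.
SE(β̂₁) = √(MSE/Sₓₓ) = √(0.259783/7724) = 0.00579941.
df = n − 2 = 828.
t* = t_{0.025, 828} = 1.962833.
Margin = t* × SE = 1.962833 × 0.00579941 = 0.01138.
CI: -0.0395 ± 0.01138 → (-0.051, -0.028).
With 95% confidence, each one-unit increase in residual sugar is associated with a change of between -0.051 and -0.028 points in wine quality rating.

(-0.051, -0.028)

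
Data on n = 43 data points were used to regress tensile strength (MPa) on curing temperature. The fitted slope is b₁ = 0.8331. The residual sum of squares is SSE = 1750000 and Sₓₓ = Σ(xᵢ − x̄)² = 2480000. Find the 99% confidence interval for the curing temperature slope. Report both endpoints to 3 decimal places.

MSE = SSE/(n − 2) = 1750000/41 = 42682.9.
SE(b₁) = √(MSE/Sₓₓ) = √(42682.9/2480000) = 0.13119.
df = n − 2 = 41.
t* = t_{0.005, 41} = 2.701181.
Margin = t* × SE = 2.701181 × 0.13119 = 0.35437.
CI: 0.8331 ± 0.35437 → (0.479, 1.187).
With 99% confidence, each one-unit increase in curing temperature is associated with a change of between 0.479 and 1.187 MPa in tensile strength.

(0.479, 1.187)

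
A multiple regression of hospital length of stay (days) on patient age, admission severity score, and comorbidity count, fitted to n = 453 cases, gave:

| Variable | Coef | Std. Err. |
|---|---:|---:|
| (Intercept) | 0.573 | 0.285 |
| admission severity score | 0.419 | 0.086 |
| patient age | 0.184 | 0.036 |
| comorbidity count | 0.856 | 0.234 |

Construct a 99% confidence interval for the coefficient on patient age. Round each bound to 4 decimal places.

Read off: b = 0.184, SE = 0.036 for patient age.
df = n − k − 1 = 453 − 3 − 1 = 449.
t* = t_{0.005, 449} = 2.586823.
Margin = t* × SE = 2.586823 × 0.036 = 0.093126.
CI: 0.184 ± 0.093126 → (0.0909, 0.2771).

(0.0909, 0.2771)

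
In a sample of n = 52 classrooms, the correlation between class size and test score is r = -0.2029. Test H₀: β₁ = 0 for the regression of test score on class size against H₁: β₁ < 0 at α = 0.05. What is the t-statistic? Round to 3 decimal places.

t = r·√(n − 2)/√(1 − r²) = -0.2029·√50/√0.958832 = -1.465.
df = n − 2 = 50.
One-sided p ≈ 0.0746, which is ≥ 0.05, so fail to reject H₀.
The data do not give significant evidence of a linear association between class size and test score.

t = -1.465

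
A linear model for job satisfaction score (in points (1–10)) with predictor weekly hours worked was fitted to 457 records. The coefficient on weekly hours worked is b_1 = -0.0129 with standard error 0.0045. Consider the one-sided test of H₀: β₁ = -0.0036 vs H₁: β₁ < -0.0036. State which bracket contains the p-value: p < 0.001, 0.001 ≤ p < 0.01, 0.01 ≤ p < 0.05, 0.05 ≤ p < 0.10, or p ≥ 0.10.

0.01 ≤ p < 0.05

t = (-0.0129 − (-0.0036)) / 0.0045 = -2.067.
df = n − 2 = 457 − 2 = 455.
One-sided p = P(T_{455} < t) ≈ 0.0197.
So 0.01 ≤ p < 0.05.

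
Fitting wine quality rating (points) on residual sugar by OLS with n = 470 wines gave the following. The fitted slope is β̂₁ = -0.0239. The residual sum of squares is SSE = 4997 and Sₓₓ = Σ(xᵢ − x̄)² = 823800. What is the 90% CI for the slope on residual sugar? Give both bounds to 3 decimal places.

(-0.030, -0.018)

MSE = SSE/(n − 2) = 4997/468 = 10.6774.
SE(β̂₁) = √(MSE/Sₓₓ) = √(10.6774/823800) = 0.00360015.
df = n − 2 = 468.
t* = t_{0.05, 468} = 1.648116.
Margin = t* × SE = 1.648116 × 0.00360015 = 0.00593.
CI: -0.0239 ± 0.00593 → (-0.030, -0.018).
With 90% confidence, each one-unit increase in residual sugar is associated with a change of between -0.030 and -0.018 points in wine quality rating.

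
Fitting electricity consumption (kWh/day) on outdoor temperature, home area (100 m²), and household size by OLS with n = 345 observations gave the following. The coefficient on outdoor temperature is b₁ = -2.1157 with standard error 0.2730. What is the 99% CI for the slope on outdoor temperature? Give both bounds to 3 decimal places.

(-2.823, -1.409)

df = n − k − 1 = 345 − 3 − 1 = 341.
t* = t_{0.005, 341} = 2.590324.
Margin = t* × SE = 2.590324 × 0.2730 = 0.70716.
CI: -2.1157 ± 0.70716 → (-2.823, -1.409).
With 99% confidence, each one-unit increase in outdoor temperature is associated with a change of between -2.823 and -1.409 kWh/day in electricity consumption, holding the other predictors fixed.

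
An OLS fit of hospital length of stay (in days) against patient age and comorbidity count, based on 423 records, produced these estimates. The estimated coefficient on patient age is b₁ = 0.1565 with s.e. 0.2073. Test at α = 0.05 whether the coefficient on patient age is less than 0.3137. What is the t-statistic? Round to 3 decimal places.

t = -0.758

H₀: β₁ = 0.3137 vs H₁: β₁ < 0.3137.
t = (b₁ − β₁⁰)/SE = (0.1565 − 0.3137) / 0.2073 = -0.758.
df = n − k − 1 = 423 − 2 − 1 = 420.
One-sided p ≈ 0.2243, which is ≥ 0.05, so fail to reject H₀.
The data do not give significant evidence that the true slope on patient age is below 0.3137 days per unit, holding the other predictors fixed.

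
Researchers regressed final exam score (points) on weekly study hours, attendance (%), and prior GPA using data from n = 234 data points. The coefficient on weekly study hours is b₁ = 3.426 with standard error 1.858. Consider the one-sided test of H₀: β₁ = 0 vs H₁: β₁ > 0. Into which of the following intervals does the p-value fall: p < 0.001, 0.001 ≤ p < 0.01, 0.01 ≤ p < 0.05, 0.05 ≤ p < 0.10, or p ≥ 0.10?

t = 3.426 / 1.858 = 1.844.
df = n − k − 1 = 234 − 3 − 1 = 230.
One-sided p = P(T_{230} > t) ≈ 0.0332.
So 0.01 ≤ p < 0.05.

0.01 ≤ p < 0.05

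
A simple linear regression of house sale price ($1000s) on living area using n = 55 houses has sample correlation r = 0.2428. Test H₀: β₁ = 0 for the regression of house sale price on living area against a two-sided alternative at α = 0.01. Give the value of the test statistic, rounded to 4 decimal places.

t = 1.8221

t = r·√(n − 2)/√(1 − r²) = 0.2428·√53/√0.941048 = 1.8221.
df = n − 2 = 53.
Two-sided p ≈ 0.0741, which is ≥ 0.01, so fail to reject H₀.
The data do not give significant evidence of a linear association between living area and house sale price.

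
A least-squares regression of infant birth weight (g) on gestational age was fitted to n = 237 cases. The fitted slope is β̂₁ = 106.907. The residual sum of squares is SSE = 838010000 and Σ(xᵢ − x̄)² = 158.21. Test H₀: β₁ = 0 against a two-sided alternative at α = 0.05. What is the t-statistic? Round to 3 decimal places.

MSE = SSE/(n − 2) = 838010000/235 = 3.566e+06.
SE(β̂₁) = √(MSE/Sₓₓ) = √(3.566e+06/158.21) = 150.132.
t = 106.907 / 150.132 = 0.712.
df = n − 2 = 235.
Two-sided p ≈ 0.4771, which is ≥ 0.05, so fail to reject H₀.
The data do not give significant evidence of an association between gestational age and infant birth weight.

t = 0.712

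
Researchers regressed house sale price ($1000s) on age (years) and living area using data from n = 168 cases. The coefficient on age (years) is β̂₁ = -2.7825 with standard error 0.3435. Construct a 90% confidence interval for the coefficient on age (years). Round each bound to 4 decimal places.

df = n − k − 1 = 168 − 2 − 1 = 165.
t* = t_{0.05, 165} = 1.654141.
Margin = t* × SE = 1.654141 × 0.3435 = 0.568197.
CI: -2.7825 ± 0.568197 → (-3.3507, -2.2143).
With 90% confidence, each one-unit increase in age (years) is associated with a change of between -3.3507 and -2.2143 $1000s in house sale price, holding the other predictors fixed.

(-3.3507, -2.2143)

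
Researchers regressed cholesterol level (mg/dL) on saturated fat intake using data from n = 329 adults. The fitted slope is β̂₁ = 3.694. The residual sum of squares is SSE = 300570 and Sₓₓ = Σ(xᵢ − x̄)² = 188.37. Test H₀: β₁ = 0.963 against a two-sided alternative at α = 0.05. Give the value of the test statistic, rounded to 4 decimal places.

MSE = SSE/(n − 2) = 300570/327 = 919.174.
SE(β̂₁) = √(MSE/Sₓₓ) = √(919.174/188.37) = 2.20899.
t = (3.694 − 0.963) / 2.20899 = 1.2363.
df = n − 2 = 327.
Two-sided p ≈ 0.2172, which is ≥ 0.05, so fail to reject H₀.
The data are consistent with a true slope of 0.963 mg/dL per unit of saturated fat intake.

t = 1.2363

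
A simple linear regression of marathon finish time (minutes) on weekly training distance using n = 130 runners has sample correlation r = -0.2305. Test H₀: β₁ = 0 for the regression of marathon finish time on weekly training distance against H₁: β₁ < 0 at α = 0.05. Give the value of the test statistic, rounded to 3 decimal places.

t = r·√(n − 2)/√(1 − r²) = -0.2305·√128/√0.94687 = -2.680.
df = n − 2 = 128.
One-sided p ≈ 0.0042, which is < 0.05, so reject H₀.
There is evidence of a linear association between weekly training distance and marathon finish time.

t = -2.680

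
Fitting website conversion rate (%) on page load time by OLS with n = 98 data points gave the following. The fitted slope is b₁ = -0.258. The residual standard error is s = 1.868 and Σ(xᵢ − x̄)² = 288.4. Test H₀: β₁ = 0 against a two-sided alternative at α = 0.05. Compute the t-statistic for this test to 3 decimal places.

t = -2.346

SE(b₁) = s/√Sₓₓ = 1.868/√288.4 = 0.109997.
t = -0.258 / 0.109997 = -2.346.
df = n − 2 = 96.
Two-sided p ≈ 0.0211, which is < 0.05, so reject H₀.
There is evidence that page load time is associated with website conversion rate.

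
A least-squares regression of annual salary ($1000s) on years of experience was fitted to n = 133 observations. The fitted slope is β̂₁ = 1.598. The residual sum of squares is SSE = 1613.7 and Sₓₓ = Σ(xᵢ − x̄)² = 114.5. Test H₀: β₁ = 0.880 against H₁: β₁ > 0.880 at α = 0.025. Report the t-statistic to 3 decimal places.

MSE = SSE/(n − 2) = 1613.7/131 = 12.3183.
SE(β̂₁) = √(MSE/Sₓₓ) = √(12.3183/114.5) = 0.327999.
t = (1.598 − 0.880) / 0.327999 = 2.189.
df = n − 2 = 131.
One-sided p ≈ 0.0152, which is < 0.025, so reject H₀.
There is evidence that the true slope on years of experience exceeds 0.880 $1000s per unit.

t = 2.189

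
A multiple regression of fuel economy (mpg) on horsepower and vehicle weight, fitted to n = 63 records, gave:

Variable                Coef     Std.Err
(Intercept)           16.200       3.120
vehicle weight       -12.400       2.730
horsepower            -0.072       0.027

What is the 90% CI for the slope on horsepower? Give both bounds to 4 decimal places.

(-0.1171, -0.0269)

Read off: b = -0.072, SE = 0.027 for horsepower.
df = n − k − 1 = 63 − 2 − 1 = 60.
t* = t_{0.05, 60} = 1.670649.
Margin = t* × SE = 1.670649 × 0.027 = 0.045108.
CI: -0.072 ± 0.045108 → (-0.1171, -0.0269).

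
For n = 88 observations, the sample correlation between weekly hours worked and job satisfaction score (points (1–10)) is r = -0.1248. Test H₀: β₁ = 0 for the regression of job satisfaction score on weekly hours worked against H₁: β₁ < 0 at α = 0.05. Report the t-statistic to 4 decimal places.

t = r·√(n − 2)/√(1 − r²) = -0.1248·√86/√0.984425 = -1.1665.
df = n − 2 = 86.
One-sided p ≈ 0.1233, which is ≥ 0.05, so fail to reject H₀.
The data do not give significant evidence of a linear association between weekly hours worked and job satisfaction score.

t = -1.1665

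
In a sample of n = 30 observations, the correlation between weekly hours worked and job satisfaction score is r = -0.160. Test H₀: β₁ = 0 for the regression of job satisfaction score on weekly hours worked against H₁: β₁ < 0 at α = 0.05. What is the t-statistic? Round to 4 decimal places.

t = r·√(n − 2)/√(1 − r²) = -0.160·√28/√0.9744 = -0.8577.
df = n − 2 = 28.
One-sided p ≈ 0.1992, which is ≥ 0.05, so fail to reject H₀.
The data do not give significant evidence of a linear association between weekly hours worked and job satisfaction score.

t = -0.8577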